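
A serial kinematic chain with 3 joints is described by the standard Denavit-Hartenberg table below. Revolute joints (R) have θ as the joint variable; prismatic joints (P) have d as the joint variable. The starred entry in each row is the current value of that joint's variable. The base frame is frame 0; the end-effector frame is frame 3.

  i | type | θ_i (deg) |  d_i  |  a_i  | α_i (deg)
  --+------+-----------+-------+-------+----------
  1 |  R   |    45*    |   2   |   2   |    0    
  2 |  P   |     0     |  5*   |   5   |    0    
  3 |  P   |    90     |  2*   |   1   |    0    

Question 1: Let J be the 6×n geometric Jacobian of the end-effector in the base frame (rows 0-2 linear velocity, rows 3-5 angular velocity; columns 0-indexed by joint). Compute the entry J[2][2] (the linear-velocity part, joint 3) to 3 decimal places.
prismatic axis z_2 = (0.0000,0.0000,1.0000)
J_v[:, 2] = z_2; J_ω[:, 2] = (0,0,0)
entry J[2][2] = 1.0000

1.000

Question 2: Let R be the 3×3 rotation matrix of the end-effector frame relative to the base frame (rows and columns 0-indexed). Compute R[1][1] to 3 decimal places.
-0.707

End-effector y-axis (col 1 of R) = (-0.7071,-0.7071,0.0000)
R[1][1] = -0.7071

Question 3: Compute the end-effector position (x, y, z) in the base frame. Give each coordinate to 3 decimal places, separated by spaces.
after link 1: o_1 = (1.4142, 1.4142, 2.0000)
after link 2: o_2 = (4.9497, 4.9497, 7.0000)
after link 3: o_3 = (4.2426, 5.6569, 9.0000)

4.243 5.657 9.000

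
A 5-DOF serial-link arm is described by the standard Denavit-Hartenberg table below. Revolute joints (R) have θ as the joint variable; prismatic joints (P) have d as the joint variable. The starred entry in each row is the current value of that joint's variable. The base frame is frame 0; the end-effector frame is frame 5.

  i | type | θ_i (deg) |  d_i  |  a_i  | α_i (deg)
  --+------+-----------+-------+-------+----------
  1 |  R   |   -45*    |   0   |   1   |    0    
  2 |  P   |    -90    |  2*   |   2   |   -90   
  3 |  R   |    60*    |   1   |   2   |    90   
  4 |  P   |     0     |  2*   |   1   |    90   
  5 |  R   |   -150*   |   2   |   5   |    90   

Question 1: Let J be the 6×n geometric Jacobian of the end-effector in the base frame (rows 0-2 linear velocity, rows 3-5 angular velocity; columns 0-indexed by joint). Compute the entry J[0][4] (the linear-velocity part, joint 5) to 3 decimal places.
axis z_4 = (-0.7071,0.7071,0.0000); lever o_n−o_4 = (1.6476,4.4761,2.5000)
cross product → J_v[:, 4] = (1.7678,1.7678,-4.3301)
J_ω[:, 4] = z_4
entry J[0][4] = 1.7678

1.768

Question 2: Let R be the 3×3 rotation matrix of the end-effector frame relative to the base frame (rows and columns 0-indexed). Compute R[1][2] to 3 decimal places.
-0.354

End-effector z-axis (col 2 of R) = (-0.3536,-0.3536,0.8660)
R[1][2] = -0.3536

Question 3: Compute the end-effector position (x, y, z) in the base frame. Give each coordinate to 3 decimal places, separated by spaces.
after link 1: o_1 = (0.7071, -0.7071, 0.0000)
after link 2: o_2 = (-0.7071, -2.1213, 2.0000)
after link 3: o_3 = (-0.7071, -3.5355, 0.2679)
after link 4: o_4 = (-2.2854, -5.1138, 0.4019)
after link 5: o_5 = (-0.6378, -0.6378, 2.9019)

-0.638 -0.638 2.902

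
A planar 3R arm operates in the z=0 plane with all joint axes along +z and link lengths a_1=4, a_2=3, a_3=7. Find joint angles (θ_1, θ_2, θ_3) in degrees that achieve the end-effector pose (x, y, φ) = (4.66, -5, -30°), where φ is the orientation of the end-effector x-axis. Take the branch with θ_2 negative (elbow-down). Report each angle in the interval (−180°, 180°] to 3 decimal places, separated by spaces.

-86.133 -149.997 -153.871

wrist centre = target − a_3·(cos φ, sin φ) = (-1.4022, -1.5000)
cos θ_2 = (4.2161−4²−3²)/(2·4·3) = -0.8660; θ_2 = -149.9966° (elbow-down)
β = atan2(-1.5000,-1.4022) = -133.0695°; ψ = atan2(-1.5002,1.4020) = -46.9368°
θ_1 = β − ψ = -86.1327°
θ_3 = φ − θ_1 − θ_2 = -153.8707° (wrapped to (-180°,180°])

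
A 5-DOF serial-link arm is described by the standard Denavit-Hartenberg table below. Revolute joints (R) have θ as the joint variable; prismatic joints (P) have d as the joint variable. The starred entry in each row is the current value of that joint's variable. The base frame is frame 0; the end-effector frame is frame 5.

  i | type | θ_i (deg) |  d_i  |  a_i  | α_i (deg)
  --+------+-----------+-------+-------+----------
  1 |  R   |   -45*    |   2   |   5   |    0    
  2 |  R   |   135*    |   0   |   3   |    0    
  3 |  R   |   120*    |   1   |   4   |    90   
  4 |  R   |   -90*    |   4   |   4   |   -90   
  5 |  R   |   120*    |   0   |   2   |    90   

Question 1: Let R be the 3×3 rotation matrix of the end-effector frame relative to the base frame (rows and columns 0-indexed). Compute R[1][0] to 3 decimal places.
-0.750

End-effector x-axis (col 0 of R) = (0.4330,-0.7500,0.5000)
R[1][0] = -0.7500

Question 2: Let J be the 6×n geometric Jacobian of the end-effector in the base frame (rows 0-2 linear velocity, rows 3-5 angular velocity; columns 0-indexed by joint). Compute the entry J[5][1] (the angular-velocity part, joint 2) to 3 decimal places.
axis z_1 = (0.0000,0.0000,1.0000); lever o_n−o_1 = (-4.5981,2.9641,-2.0000)
cross product → J_v[:, 1] = (-2.9641,-4.5981,0.0000)
J_ω[:, 1] = z_1
entry J[5][1] = 1.0000

1.000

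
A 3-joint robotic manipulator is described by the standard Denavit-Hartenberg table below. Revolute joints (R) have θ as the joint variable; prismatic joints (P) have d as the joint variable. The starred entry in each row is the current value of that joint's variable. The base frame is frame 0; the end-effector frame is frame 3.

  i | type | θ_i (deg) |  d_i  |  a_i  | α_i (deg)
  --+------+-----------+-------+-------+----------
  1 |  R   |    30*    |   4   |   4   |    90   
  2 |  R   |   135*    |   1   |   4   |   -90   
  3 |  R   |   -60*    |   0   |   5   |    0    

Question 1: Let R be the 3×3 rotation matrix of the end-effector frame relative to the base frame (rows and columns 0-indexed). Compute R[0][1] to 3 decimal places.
End-effector y-axis (col 1 of R) = (-0.7803,0.1268,0.6124)
R[0][1] = -0.7803

-0.780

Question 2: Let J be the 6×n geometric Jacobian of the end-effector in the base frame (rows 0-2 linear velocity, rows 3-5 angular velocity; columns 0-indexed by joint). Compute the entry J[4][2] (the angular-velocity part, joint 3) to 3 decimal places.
-0.354

axis z_2 = (-0.6124,-0.3536,-0.7071); lever o_n−o_2 = (0.6341,-4.6339,1.7678)
cross product → J_v[:, 2] = (-3.9017,0.6341,3.0619)
J_ω[:, 2] = z_2
entry J[4][2] = -0.3536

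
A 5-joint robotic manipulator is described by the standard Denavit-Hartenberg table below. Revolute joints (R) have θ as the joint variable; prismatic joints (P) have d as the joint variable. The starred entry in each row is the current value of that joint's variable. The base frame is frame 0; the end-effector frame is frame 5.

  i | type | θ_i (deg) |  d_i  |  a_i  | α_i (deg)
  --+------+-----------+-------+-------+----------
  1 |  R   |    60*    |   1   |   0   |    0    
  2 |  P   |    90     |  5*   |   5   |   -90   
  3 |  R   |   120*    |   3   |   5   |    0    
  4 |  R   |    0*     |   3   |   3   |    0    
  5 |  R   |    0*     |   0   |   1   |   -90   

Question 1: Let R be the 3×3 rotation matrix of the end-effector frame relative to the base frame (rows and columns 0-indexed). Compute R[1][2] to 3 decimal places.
End-effector z-axis (col 2 of R) = (0.7500,-0.4330,0.5000)
R[1][2] = -0.4330

-0.433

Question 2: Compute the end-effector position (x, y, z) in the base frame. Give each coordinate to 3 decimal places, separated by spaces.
after link 1: o_1 = (0.0000, 0.0000, 1.0000)
after link 2: o_2 = (-4.3301, 2.5000, 6.0000)
after link 3: o_3 = (-3.6651, -1.3481, 1.6699)
after link 4: o_4 = (-3.8660, -4.6962, -0.9282)
after link 5: o_5 = (-3.4330, -4.9462, -1.7942)

-3.433 -4.946 -1.794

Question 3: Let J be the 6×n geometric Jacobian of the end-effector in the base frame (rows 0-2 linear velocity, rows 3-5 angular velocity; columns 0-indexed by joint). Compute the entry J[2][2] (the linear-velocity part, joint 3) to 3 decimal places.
4.500

axis z_2 = (-0.5000,-0.8660,0.0000); lever o_n−o_2 = (0.8971,-7.4462,-7.7942)
cross product → J_v[:, 2] = (6.7500,-3.8971,4.5000)
J_ω[:, 2] = z_2
entry J[2][2] = 4.5000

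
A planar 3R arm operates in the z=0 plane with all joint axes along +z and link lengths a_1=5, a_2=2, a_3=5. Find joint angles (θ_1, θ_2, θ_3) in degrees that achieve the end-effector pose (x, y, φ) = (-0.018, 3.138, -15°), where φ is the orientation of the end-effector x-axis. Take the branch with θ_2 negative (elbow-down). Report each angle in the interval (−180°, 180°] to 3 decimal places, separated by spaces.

wrist centre = target − a_3·(cos φ, sin φ) = (-4.8476, 4.4321)
cos θ_2 = (43.1430−5²−2²)/(2·5·2) = 0.7071; θ_2 = -44.9966° (elbow-down)
β = atan2(4.4321,-4.8476) = 137.5639°; ψ = atan2(-1.4141,6.4143) = -12.4328°
θ_1 = β − ψ = 149.9968°
θ_3 = φ − θ_1 − θ_2 = -120.0002° (wrapped to (-180°,180°])

149.997 -44.997 -120.000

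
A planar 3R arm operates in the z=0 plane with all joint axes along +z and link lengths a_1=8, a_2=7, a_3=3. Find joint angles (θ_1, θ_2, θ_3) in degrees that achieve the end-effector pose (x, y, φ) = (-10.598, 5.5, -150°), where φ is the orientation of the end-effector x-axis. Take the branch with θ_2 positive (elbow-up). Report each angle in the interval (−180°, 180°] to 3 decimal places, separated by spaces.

97.628 90.001 22.372

wrist centre = target − a_3·(cos φ, sin φ) = (-7.9999, 7.0000)
cos θ_2 = (112.9988−8²−7²)/(2·8·7) = -0.0000; θ_2 = 90.0006° (elbow-up)
β = atan2(7.0000,-7.9999) = 138.8138°; ψ = atan2(7.0000,7.9999) = 41.1862°
θ_1 = β − ψ = 97.6276°
θ_3 = φ − θ_1 − θ_2 = 22.3718° (wrapped to (-180°,180°])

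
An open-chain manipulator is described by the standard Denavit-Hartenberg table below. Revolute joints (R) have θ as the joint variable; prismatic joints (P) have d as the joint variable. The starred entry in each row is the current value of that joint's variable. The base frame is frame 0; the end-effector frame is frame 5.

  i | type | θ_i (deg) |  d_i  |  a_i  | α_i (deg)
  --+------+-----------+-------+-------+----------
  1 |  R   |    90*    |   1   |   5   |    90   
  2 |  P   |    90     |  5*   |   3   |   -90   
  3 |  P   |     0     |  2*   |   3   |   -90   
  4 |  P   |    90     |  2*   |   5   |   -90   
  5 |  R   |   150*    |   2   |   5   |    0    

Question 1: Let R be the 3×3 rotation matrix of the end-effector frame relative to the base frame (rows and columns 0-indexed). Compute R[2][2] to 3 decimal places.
-1.000

End-effector z-axis (col 2 of R) = (-0.0000,-0.0000,-1.0000)
R[2][2] = -1.0000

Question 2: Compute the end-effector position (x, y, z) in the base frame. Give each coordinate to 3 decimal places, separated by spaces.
after link 1: o_1 = (0.0000, 5.0000, 1.0000)
after link 2: o_2 = (5.0000, 5.0000, 4.0000)
after link 3: o_3 = (5.0000, 3.0000, 7.0000)
after link 4: o_4 = (3.0000, 8.0000, 7.0000)
after link 5: o_5 = (5.5000, 3.6699, 5.0000)

5.500 3.670 5.000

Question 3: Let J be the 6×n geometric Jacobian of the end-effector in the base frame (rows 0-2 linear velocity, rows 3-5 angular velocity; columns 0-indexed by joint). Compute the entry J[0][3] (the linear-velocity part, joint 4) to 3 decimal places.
-1.000

prismatic axis z_3 = (-1.0000,-0.0000,-0.0000)
J_v[:, 3] = z_3; J_ω[:, 3] = (0,0,0)
entry J[0][3] = -1.0000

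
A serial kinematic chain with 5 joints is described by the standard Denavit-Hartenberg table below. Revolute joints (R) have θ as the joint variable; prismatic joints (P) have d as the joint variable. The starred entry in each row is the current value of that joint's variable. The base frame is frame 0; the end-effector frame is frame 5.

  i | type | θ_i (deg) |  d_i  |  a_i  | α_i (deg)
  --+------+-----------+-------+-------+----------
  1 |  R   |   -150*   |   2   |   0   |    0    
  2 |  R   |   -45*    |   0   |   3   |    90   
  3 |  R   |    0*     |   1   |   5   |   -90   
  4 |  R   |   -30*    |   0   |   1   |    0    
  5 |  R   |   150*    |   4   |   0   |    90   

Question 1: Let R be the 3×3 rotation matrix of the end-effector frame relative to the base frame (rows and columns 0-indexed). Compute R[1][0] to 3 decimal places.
End-effector x-axis (col 0 of R) = (0.2588,-0.9659,0.0000)
R[1][0] = -0.9659

-0.966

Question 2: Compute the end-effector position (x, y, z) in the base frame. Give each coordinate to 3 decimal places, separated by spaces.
-8.176 3.744 6.000

after link 1: o_1 = (0.0000, 0.0000, 2.0000)
after link 2: o_2 = (-2.8978, 0.7765, 2.0000)
after link 3: o_3 = (-7.4686, 3.0365, 2.0000)
after link 4: o_4 = (-8.1757, 3.7436, 2.0000)
after link 5: o_5 = (-8.1757, 3.7436, 6.0000)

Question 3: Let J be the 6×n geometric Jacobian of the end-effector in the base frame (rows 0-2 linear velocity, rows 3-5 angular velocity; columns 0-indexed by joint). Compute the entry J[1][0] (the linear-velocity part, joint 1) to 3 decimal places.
-8.176

axis z_0 = ẑ; lever o_n−o_0 = (-8.1757,3.7436,6.0000)
cross product → J_v[:, 0] = (-3.7436,-8.1757,0.0000)
J_ω[:, 0] = z_0
entry J[1][0] = -8.1757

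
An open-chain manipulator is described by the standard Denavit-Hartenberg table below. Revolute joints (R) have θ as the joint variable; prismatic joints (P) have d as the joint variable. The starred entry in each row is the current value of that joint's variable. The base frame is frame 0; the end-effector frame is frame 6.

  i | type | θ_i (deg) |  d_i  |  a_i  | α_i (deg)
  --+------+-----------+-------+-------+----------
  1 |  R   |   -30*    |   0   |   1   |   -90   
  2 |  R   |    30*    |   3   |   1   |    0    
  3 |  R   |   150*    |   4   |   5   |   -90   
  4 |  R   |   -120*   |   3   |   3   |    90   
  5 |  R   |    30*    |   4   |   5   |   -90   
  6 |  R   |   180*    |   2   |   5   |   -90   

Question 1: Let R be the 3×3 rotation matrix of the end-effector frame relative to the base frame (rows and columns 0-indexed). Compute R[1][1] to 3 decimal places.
End-effector y-axis (col 1 of R) = (0.4330,0.2500,-0.8660)
R[1][1] = 0.2500

0.250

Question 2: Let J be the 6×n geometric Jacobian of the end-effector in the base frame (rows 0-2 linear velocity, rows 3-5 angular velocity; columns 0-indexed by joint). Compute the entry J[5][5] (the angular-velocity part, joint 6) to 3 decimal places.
axis z_5 = (-0.4330,-0.2500,0.8660); lever o_n−o_5 = (-4.6160,-2.6651,-0.7679)
cross product → J_v[:, 5] = (2.5000,-4.3301,-0.0000)
J_ω[:, 5] = z_5
entry J[5][5] = 0.8660

0.866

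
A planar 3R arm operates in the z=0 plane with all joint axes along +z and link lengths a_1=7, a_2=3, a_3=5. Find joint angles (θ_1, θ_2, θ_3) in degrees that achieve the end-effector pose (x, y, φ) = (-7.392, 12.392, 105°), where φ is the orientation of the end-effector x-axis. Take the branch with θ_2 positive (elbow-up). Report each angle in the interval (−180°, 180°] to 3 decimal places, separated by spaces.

119.999 29.998 -44.997

wrist centre = target − a_3·(cos φ, sin φ) = (-6.0979, 7.5624)
cos θ_2 = (94.3739−7²−3²)/(2·7·3) = 0.8660; θ_2 = 29.9977° (elbow-up)
β = atan2(7.5624,-6.0979) = 128.8809°; ψ = atan2(1.4999,9.5981) = 8.8818°
θ_1 = β − ψ = 119.9991°
θ_3 = φ − θ_1 − θ_2 = -44.9969° (wrapped to (-180°,180°])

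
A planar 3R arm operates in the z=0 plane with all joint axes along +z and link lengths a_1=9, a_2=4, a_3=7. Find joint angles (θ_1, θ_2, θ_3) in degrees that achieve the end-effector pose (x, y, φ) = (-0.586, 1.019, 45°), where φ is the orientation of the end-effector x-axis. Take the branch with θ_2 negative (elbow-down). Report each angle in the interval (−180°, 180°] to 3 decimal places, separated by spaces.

wrist centre = target − a_3·(cos φ, sin φ) = (-5.5357, -3.9307)
cos θ_2 = (46.0953−9²−4²)/(2·9·4) = -0.7070; θ_2 = -134.9922° (elbow-down)
β = atan2(-3.9307,-5.5357) = -144.6227°; ψ = atan2(-2.8288,6.1720) = -24.6236°
θ_1 = β − ψ = -119.9992°
θ_3 = φ − θ_1 − θ_2 = -60.0087° (wrapped to (-180°,180°])

-119.999 -134.992 -60.009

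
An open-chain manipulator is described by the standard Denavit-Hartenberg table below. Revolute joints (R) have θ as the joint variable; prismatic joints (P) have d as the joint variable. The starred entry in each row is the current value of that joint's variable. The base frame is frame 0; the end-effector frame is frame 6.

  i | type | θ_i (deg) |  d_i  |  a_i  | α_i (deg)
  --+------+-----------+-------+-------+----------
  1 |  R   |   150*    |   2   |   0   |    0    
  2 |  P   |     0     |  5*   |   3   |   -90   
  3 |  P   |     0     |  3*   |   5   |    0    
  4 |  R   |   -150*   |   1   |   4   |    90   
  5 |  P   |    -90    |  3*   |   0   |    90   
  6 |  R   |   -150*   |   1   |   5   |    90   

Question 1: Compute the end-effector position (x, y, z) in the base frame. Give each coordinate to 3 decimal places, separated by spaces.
after link 1: o_1 = (0.0000, 0.0000, 2.0000)
after link 2: o_2 = (-2.5981, 1.5000, 7.0000)
after link 3: o_3 = (-8.4282, 1.4019, 7.0000)
after link 4: o_4 = (-5.9282, -1.1962, 9.0000)
after link 5: o_5 = (-4.6292, -1.9462, 6.4019)
after link 6: o_6 = (-8.6268, -4.6381, 8.0670)

-8.627 -4.638 8.067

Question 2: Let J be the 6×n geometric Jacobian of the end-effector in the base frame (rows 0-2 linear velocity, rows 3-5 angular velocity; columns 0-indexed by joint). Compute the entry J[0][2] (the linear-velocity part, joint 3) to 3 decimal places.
prismatic axis z_2 = (-0.5000,-0.8660,0.0000)
J_v[:, 2] = z_2; J_ω[:, 2] = (0,0,0)
entry J[0][2] = -0.5000

-0.500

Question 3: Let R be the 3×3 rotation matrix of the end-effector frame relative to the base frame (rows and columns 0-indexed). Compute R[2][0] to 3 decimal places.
End-effector x-axis (col 0 of R) = (-0.6495,-0.6250,0.4330)
R[2][0] = 0.4330

0.433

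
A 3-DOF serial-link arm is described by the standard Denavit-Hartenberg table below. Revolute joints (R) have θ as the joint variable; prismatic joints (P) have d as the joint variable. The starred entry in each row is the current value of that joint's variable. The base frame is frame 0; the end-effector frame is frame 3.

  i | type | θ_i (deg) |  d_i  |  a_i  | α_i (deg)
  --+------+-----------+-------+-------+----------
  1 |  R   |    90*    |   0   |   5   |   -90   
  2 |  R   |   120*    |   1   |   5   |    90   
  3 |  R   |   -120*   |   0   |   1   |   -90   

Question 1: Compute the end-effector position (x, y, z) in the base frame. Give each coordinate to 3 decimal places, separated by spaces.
-0.134 2.750 -3.897

after link 1: o_1 = (0.0000, 5.0000, 0.0000)
after link 2: o_2 = (-1.0000, 2.5000, -4.3301)
after link 3: o_3 = (-0.1340, 2.7500, -3.8971)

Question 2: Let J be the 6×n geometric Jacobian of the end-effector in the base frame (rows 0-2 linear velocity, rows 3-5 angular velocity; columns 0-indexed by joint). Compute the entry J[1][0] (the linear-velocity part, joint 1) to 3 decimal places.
-0.134

axis z_0 = ẑ; lever o_n−o_0 = (-0.1340,2.7500,-3.8971)
cross product → J_v[:, 0] = (-2.7500,-0.1340,0.0000)
J_ω[:, 0] = z_0
entry J[1][0] = -0.1340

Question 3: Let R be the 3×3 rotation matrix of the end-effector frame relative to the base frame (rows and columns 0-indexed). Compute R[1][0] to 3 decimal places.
End-effector x-axis (col 0 of R) = (0.8660,0.2500,0.4330)
R[1][0] = 0.2500

0.250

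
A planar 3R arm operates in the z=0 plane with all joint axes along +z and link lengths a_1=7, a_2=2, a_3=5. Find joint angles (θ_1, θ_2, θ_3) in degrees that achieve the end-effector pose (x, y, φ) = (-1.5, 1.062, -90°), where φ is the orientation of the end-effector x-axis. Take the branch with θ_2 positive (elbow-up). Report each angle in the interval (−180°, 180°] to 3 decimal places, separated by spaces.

wrist centre = target − a_3·(cos φ, sin φ) = (-1.5000, 6.0620)
cos θ_2 = (38.9978−7²−2²)/(2·7·2) = -0.5001; θ_2 = 120.0051° (elbow-up)
β = atan2(6.0620,-1.5000) = 103.8983°; ψ = atan2(1.7320,5.9998) = 16.1017°
θ_1 = β − ψ = 87.7966°
θ_3 = φ − θ_1 − θ_2 = 62.1983° (wrapped to (-180°,180°])

87.797 120.005 62.198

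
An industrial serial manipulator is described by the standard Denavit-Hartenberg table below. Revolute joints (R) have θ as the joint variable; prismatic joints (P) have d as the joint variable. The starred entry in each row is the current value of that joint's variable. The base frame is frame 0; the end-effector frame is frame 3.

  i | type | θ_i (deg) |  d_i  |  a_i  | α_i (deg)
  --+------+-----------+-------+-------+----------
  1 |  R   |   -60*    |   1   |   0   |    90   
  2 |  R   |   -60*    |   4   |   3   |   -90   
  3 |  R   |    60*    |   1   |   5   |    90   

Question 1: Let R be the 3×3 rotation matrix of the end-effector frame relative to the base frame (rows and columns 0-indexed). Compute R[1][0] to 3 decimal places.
End-effector x-axis (col 0 of R) = (0.8750,0.2165,-0.4330)
R[1][0] = 0.2165

0.217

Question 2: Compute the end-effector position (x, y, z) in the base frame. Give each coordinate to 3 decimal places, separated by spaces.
after link 1: o_1 = (0.0000, 0.0000, 1.0000)
after link 2: o_2 = (-2.7141, -3.2990, -1.5981)
after link 3: o_3 = (2.0939, -2.9665, -3.2631)

2.094 -2.967 -3.263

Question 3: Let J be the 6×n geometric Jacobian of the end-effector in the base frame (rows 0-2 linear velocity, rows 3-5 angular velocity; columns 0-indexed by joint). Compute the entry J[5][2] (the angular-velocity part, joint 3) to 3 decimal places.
0.500

axis z_2 = (0.4330,-0.7500,0.5000); lever o_n−o_2 = (4.8080,0.3325,-1.6651)
cross product → J_v[:, 2] = (1.0825,3.1250,3.7500)
J_ω[:, 2] = z_2
entry J[5][2] = 0.5000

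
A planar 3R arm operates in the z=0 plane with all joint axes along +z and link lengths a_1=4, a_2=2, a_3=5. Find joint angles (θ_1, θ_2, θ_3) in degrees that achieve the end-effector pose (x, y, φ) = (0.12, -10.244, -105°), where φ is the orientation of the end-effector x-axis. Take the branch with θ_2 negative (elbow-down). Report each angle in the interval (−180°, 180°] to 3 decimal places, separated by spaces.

-60.726 -44.993 0.719

wrist centre = target − a_3·(cos φ, sin φ) = (1.4141, -5.4144)
cos θ_2 = (31.3151−4²−2²)/(2·4·2) = 0.7072; θ_2 = -44.9931° (elbow-down)
β = atan2(-5.4144,1.4141) = -75.3628°; ψ = atan2(-1.4140,5.4144) = -14.6367°
θ_1 = β − ψ = -60.7261°
θ_3 = φ − θ_1 − θ_2 = 0.7192° (wrapped to (-180°,180°])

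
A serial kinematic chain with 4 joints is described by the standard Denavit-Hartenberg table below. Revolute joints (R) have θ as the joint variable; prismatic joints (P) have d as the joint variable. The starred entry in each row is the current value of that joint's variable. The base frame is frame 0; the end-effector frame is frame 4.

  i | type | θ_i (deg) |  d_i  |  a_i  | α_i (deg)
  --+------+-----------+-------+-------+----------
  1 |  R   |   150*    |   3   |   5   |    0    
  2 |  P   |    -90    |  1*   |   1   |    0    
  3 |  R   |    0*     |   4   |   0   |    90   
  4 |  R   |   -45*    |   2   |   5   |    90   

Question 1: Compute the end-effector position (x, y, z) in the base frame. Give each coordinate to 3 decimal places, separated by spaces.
after link 1: o_1 = (-4.3301, 2.5000, 3.0000)
after link 2: o_2 = (-3.8301, 3.3660, 4.0000)
after link 3: o_3 = (-3.8301, 3.3660, 8.0000)
after link 4: o_4 = (-0.3303, 5.4279, 4.4645)

-0.330 5.428 4.464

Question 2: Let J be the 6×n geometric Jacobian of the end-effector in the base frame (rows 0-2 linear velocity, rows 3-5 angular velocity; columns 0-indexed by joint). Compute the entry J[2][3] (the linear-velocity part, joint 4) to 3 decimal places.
axis z_3 = (0.8660,-0.5000,0.0000); lever o_n−o_3 = (3.4998,2.0619,-3.5355)
cross product → J_v[:, 3] = (1.7678,3.0619,3.5355)
J_ω[:, 3] = z_3
entry J[2][3] = 3.5355

3.536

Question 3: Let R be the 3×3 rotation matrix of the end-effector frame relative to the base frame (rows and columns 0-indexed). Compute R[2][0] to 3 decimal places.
-0.707

End-effector x-axis (col 0 of R) = (0.3536,0.6124,-0.7071)
R[2][0] = -0.7071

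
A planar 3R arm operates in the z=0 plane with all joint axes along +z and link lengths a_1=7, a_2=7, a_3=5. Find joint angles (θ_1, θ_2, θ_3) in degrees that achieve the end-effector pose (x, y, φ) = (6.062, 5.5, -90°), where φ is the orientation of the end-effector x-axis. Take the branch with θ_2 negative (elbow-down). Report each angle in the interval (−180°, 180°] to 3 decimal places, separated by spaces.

90.001 -60.001 -120.000

wrist centre = target − a_3·(cos φ, sin φ) = (6.0620, 10.5000)
cos θ_2 = (146.9978−7²−7²)/(2·7·7) = 0.5000; θ_2 = -60.0015° (elbow-down)
β = atan2(10.5000,6.0620) = 60.0007°; ψ = atan2(-6.0623,10.4998) = -30.0007°
θ_1 = β − ψ = 90.0015°
θ_3 = φ − θ_1 − θ_2 = -120.0000° (wrapped to (-180°,180°])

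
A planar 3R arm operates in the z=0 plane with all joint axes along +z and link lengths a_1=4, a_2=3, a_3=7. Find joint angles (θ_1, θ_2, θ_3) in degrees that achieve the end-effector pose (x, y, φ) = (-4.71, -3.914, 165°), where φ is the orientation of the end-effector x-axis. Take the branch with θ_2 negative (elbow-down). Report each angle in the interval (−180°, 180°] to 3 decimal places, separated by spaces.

wrist centre = target − a_3·(cos φ, sin φ) = (2.0515, -5.7257)
cos θ_2 = (36.9926−4²−3²)/(2·4·3) = 0.4997; θ_2 = -60.0204° (elbow-down)
β = atan2(-5.7257,2.0515) = -70.2878°; ψ = atan2(-2.5986,5.4991) = -25.2933°
θ_1 = β − ψ = -44.9946°
θ_3 = φ − θ_1 − θ_2 = -89.9850° (wrapped to (-180°,180°])

-44.995 -60.020 -89.985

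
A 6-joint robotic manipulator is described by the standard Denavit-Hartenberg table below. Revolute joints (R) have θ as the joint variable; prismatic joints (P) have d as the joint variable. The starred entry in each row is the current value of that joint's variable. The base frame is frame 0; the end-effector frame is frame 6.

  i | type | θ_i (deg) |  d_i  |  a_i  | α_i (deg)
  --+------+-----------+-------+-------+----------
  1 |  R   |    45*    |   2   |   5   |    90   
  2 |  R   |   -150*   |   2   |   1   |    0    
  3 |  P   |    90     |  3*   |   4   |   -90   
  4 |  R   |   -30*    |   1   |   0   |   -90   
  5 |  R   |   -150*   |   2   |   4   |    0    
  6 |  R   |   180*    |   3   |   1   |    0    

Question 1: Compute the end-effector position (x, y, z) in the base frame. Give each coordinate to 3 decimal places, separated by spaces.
after link 1: o_1 = (3.5355, 3.5355, 2.0000)
after link 2: o_2 = (4.3374, 1.5089, 1.5000)
after link 3: o_3 = (7.8729, 0.8018, -1.9641)
after link 4: o_4 = (8.4853, 1.4142, -1.4641)
after link 5: o_5 = (6.5534, 4.3813, 1.2679)
after link 6: o_6 = (5.5118, 6.4016, -0.9306)

5.512 6.402 -0.931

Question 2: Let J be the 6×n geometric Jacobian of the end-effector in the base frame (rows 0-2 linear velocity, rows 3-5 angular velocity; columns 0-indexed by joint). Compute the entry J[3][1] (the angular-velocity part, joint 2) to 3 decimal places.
0.707

axis z_1 = (0.7071,-0.7071,0.0000); lever o_n−o_1 = (1.9763,2.8660,-2.9306)
cross product → J_v[:, 1] = (2.0723,2.0723,3.4240)
J_ω[:, 1] = z_1
entry J[3][1] = 0.7071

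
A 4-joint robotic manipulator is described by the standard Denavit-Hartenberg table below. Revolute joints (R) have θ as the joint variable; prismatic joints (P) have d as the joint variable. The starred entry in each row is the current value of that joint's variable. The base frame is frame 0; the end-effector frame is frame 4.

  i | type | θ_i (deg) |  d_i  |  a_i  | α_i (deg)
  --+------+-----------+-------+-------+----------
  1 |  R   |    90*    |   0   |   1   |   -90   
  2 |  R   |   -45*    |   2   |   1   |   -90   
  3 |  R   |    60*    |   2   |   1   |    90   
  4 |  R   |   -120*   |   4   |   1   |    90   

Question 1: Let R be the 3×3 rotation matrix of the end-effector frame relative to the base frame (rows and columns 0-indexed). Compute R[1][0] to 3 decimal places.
End-effector x-axis (col 0 of R) = (-0.4330,-0.7891,0.4356)
R[1][0] = -0.7891

-0.789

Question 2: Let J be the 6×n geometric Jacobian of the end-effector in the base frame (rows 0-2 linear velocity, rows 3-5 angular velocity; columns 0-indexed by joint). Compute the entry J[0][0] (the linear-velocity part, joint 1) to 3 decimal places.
axis z_0 = ẑ; lever o_n−o_0 = (-3.5670,5.1352,2.5315)
cross product → J_v[:, 0] = (-5.1352,-3.5670,0.0000)
J_ω[:, 0] = z_0
entry J[0][0] = -5.1352

-5.135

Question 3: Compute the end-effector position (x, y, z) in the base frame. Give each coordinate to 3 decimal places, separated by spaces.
-3.567 5.135 2.532

after link 1: o_1 = (0.0000, 1.0000, 0.0000)
after link 2: o_2 = (-2.0000, 1.7071, 0.7071)
after link 3: o_3 = (-1.1340, 3.4749, -0.3536)
after link 4: o_4 = (-3.5670, 5.1352, 2.5315)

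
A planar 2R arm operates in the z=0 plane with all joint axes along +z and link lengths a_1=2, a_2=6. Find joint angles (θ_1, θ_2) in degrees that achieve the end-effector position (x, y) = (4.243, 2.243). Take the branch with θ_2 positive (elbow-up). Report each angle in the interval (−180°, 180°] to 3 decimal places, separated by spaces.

-89.979 134.984

cos θ_2 = (23.0341−2²−6²)/(2·2·6) = -0.7069; θ_2 = 134.9843° (elbow-up)
β = atan2(2.2430,4.2430) = 27.8625°; ψ = atan2(4.2438,-2.2415) = 117.8419°
θ_1 = β − ψ = -89.9794°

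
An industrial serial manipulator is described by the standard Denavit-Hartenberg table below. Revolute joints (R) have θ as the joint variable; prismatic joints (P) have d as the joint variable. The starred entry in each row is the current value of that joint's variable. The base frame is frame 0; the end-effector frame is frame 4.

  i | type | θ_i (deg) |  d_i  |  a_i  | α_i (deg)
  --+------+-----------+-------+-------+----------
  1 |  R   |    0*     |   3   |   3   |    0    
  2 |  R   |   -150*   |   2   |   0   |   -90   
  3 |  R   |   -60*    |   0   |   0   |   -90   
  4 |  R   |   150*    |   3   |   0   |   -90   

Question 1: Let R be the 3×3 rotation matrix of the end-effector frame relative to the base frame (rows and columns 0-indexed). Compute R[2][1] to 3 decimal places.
0.500

End-effector y-axis (col 1 of R) = (0.7500,0.4330,0.5000)
R[2][1] = 0.5000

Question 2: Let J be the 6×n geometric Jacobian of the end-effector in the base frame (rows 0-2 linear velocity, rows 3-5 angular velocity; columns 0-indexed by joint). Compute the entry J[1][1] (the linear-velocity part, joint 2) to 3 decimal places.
axis z_1 = (0.0000,0.0000,1.0000); lever o_n−o_1 = (-2.2500,-1.2990,0.5000)
cross product → J_v[:, 1] = (1.2990,-2.2500,0.0000)
J_ω[:, 1] = z_1
entry J[1][1] = -2.2500

-2.250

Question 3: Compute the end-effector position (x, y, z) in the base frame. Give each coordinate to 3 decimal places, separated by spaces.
0.750 -1.299 3.500

after link 1: o_1 = (3.0000, 0.0000, 3.0000)
after link 2: o_2 = (3.0000, 0.0000, 5.0000)
after link 3: o_3 = (3.0000, 0.0000, 5.0000)
after link 4: o_4 = (0.7500, -1.2990, 3.5000)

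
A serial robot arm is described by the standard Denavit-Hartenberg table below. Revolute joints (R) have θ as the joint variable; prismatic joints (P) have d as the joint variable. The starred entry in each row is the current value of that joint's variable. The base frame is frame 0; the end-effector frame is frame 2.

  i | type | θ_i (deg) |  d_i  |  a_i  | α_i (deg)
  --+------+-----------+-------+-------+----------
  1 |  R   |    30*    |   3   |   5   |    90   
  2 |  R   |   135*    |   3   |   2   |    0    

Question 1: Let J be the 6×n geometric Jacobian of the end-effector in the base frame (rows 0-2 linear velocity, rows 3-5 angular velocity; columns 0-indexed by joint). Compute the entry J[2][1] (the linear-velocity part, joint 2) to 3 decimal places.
axis z_1 = (0.5000,-0.8660,0.0000); lever o_n−o_1 = (0.2753,-3.3052,1.4142)
cross product → J_v[:, 1] = (-1.2247,-0.7071,-1.4142)
J_ω[:, 1] = z_1
entry J[2][1] = -1.4142

-1.414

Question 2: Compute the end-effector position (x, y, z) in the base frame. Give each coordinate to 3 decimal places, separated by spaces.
4.605 -0.805 4.414

after link 1: o_1 = (4.3301, 2.5000, 3.0000)
after link 2: o_2 = (4.6054, -0.8052, 4.4142)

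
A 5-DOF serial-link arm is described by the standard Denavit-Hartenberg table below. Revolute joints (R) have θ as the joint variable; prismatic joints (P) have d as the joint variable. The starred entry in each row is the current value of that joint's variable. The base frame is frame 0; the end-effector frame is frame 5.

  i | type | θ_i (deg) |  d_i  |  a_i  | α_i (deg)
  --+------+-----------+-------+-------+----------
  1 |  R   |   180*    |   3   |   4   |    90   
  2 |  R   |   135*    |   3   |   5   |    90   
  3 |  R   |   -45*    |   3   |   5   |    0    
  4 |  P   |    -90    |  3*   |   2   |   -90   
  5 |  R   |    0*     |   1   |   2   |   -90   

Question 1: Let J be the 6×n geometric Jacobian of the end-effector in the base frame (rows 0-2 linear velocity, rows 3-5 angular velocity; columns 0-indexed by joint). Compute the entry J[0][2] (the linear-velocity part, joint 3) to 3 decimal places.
axis z_2 = (-0.7071,0.0000,0.7071); lever o_n−o_2 = (-3.2426,-7.0711,5.2426)
cross product → J_v[:, 2] = (5.0000,1.4142,5.0000)
J_ω[:, 2] = z_2
entry J[0][2] = 5.0000

5.000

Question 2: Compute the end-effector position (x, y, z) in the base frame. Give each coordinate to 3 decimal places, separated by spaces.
-3.707 -4.071 11.778

after link 1: o_1 = (-4.0000, 0.0000, 3.0000)
after link 2: o_2 = (-0.4645, 3.0000, 6.5355)
after link 3: o_3 = (-0.0858, -0.5355, 11.1569)
after link 4: o_4 = (-3.2071, -1.9497, 12.2782)
after link 5: o_5 = (-3.7071, -4.0711, 11.7782)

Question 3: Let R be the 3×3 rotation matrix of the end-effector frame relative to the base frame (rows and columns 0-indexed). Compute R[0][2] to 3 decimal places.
0.707

End-effector z-axis (col 2 of R) = (0.7071,-0.0000,-0.7071)
R[0][2] = 0.7071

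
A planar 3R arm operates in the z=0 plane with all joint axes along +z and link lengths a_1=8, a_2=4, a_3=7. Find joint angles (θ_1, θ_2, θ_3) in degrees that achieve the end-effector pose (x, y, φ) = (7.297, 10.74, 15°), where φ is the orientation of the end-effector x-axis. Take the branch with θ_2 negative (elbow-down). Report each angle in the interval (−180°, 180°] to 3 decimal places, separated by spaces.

113.132 -89.999 -8.133

wrist centre = target − a_3·(cos φ, sin φ) = (0.5355, 8.9283)
cos θ_2 = (80.0007−8²−4²)/(2·8·4) = 0.0000; θ_2 = -89.9993° (elbow-down)
β = atan2(8.9283,0.5355) = 86.5675°; ψ = atan2(-4.0000,8.0000) = -26.5649°
θ_1 = β − ψ = 113.1324°
θ_3 = φ − θ_1 − θ_2 = -8.1331° (wrapped to (-180°,180°])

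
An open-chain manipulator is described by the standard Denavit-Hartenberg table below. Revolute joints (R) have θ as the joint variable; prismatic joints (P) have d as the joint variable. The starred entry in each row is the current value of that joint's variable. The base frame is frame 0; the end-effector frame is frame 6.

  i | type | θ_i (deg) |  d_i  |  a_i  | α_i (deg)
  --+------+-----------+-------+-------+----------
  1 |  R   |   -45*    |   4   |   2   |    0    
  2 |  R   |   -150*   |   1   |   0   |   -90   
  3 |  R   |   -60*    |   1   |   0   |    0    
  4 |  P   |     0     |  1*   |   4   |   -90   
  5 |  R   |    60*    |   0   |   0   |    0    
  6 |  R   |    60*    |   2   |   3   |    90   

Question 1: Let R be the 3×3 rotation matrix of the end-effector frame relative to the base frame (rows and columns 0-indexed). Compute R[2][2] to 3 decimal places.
0.750

End-effector z-axis (col 2 of R) = (-0.2888,0.5950,0.7500)
R[2][2] = 0.7500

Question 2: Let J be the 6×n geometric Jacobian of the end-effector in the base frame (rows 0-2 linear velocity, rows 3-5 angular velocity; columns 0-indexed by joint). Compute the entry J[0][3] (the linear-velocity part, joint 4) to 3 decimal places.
-0.259

prismatic axis z_3 = (-0.2588,-0.9659,0.0000)
J_v[:, 3] = z_3; J_ω[:, 3] = (0,0,0)
entry J[0][3] = -0.2588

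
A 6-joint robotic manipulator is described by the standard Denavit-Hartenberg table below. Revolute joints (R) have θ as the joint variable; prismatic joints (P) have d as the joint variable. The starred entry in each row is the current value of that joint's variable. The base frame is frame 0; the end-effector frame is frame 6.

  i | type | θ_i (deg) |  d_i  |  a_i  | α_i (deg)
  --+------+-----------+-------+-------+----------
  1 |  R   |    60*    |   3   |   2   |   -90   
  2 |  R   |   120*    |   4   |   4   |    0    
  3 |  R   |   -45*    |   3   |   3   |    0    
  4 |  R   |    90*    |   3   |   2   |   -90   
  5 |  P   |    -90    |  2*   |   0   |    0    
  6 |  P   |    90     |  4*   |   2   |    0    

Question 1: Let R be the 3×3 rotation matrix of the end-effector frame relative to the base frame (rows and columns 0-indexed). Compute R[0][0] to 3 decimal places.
-0.483

End-effector x-axis (col 0 of R) = (-0.4830,-0.8365,-0.2588)
R[0][0] = -0.4830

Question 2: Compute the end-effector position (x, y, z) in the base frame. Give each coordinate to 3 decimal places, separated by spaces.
-10.980 0.982 1.398

after link 1: o_1 = (1.0000, 1.7321, 3.0000)
after link 2: o_2 = (-3.4641, 2.0000, -0.4641)
after link 3: o_3 = (-5.6739, 4.1724, -3.3619)
after link 4: o_4 = (-9.2380, 3.9994, -3.8795)
after link 5: o_5 = (-9.4968, 3.5511, -1.9477)
after link 6: o_6 = (-10.9803, 0.9815, 1.3984)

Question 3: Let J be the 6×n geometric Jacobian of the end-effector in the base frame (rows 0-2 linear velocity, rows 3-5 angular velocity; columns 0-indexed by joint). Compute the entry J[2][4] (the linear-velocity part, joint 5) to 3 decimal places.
prismatic axis z_4 = (-0.1294,-0.2241,0.9659)
J_v[:, 4] = z_4; J_ω[:, 4] = (0,0,0)
entry J[2][4] = 0.9659

0.966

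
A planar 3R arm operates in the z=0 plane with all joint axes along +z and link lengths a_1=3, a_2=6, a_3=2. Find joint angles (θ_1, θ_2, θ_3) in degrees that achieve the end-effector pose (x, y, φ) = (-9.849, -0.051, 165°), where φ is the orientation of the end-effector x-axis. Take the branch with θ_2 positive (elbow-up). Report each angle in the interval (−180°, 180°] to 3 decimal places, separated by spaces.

143.221 59.992 -38.212

wrist centre = target − a_3·(cos φ, sin φ) = (-7.9171, -0.5686)
cos θ_2 = (63.0046−3²−6²)/(2·3·6) = 0.5001; θ_2 = 59.9916° (elbow-up)
β = atan2(-0.5686,-7.9171) = -175.8919°; ψ = atan2(5.1957,6.0008) = 40.8874°
θ_1 = β − ψ = -216.7792°
θ_3 = φ − θ_1 − θ_2 = -38.2123° (wrapped to (-180°,180°])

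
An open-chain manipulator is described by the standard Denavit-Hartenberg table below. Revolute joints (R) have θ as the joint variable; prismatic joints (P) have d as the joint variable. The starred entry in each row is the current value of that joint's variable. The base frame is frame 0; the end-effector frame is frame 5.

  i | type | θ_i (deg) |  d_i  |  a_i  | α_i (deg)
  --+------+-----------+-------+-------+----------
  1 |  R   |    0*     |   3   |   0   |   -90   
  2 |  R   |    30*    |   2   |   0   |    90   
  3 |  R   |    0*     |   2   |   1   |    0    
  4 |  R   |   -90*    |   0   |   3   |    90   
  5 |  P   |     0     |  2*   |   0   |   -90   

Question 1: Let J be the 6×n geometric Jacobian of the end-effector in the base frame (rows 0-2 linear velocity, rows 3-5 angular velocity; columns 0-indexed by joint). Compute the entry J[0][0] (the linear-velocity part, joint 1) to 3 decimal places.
axis z_0 = ẑ; lever o_n−o_0 = (0.1340,-1.0000,5.2321)
cross product → J_v[:, 0] = (1.0000,0.1340,-0.0000)
J_ω[:, 0] = z_0
entry J[0][0] = 1.0000

1.000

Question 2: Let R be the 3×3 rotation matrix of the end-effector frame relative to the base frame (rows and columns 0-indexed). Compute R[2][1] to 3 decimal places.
-0.500

End-effector y-axis (col 1 of R) = (0.8660,0.0000,-0.5000)
R[2][1] = -0.5000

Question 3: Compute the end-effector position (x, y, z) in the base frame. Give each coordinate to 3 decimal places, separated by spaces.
after link 1: o_1 = (0.0000, 0.0000, 3.0000)
after link 2: o_2 = (0.0000, 2.0000, 3.0000)
after link 3: o_3 = (1.8660, 2.0000, 4.2321)
after link 4: o_4 = (1.8660, -1.0000, 4.2321)
after link 5: o_5 = (0.1340, -1.0000, 5.2321)

0.134 -1.000 5.232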